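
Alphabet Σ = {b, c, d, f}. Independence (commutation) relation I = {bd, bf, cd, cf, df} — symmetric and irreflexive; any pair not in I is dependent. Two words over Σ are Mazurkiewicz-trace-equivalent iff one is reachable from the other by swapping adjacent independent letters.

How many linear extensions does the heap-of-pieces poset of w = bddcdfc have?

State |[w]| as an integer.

140

drop 0:b onto floor
drop 1:d onto floor
drop 2:d onto {1:d}
drop 3:c onto {0:b}
drop 4:d onto {2:d}
drop 5:f onto floor
drop 6:c onto {3:c}
ground layer = {0:b, 1:d, 5:f}
drop-orders for the pieces not yet dropped (sum over which currently-grounded one goes next):
  1 to go: {4} 1  {5} 1  {6} 1
  2 to go: {2,4} 1  {3,6} 1  {4,5} 2  {4,6} 2  {5,6} 2
  3 to go: {0,3,6} 1  {1,2,4} 1  {2,4,5} 3  {2,4,6} 3  {3,4,6} 3  {3,5,6} 3  {4,5,6} 6
  4 to go: {0,3,4,6} 4  {0,3,5,6} 4  {1,2,4,5} 4  {1,2,4,6} 4  {2,3,4,6} 6  {2,4,5,6} 12  {3,4,5,6} 12
  5 to go: {0,2,3,4,6} 10  {0,3,4,5,6} 20  {1,2,3,4,6} 10  {1,2,4,5,6} 20  {2,3,4,5,6} 30
  if 0:b drops first: 60 orders
  if 1:d drops first: 60 orders
  if 5:f drops first: 20 orders
heap linearizations: 140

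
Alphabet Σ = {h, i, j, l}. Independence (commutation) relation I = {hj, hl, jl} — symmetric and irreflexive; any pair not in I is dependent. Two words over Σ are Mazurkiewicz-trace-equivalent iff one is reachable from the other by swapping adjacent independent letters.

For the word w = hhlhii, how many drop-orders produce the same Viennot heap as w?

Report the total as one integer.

4

#0=h has no predecessor
#1=h depends on [0:h]
#2=l has no predecessor
#3=h depends on [1:h]
#4=i depends on [2:l, 3:h]
#5=i depends on [4:i]
sources: [0:h, 2:l]
N(rest) = Σ N(rest − s) over sources s of rest; N(one piece) = 1:
  size 1 → [5]=1
  size 2 → [4,5]=1
  size 3 → [2,4,5]=1  [3,4,5]=1
  size 4 → [1,3,4,5]=1  [2,3,4,5]=2
  first=0(h) contributes 3
  first=2(l) contributes 1
|[w]| = 4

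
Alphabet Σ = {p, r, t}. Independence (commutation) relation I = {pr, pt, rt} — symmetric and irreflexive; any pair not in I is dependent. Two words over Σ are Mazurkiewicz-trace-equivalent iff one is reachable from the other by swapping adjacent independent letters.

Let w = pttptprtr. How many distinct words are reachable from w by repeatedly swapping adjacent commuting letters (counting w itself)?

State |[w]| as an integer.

1260

drop 0:p onto floor
drop 1:t onto floor
drop 2:t onto {1:t}
drop 3:p onto {0:p}
drop 4:t onto {2:t}
drop 5:p onto {3:p}
drop 6:r onto floor
drop 7:t onto {4:t}
drop 8:r onto {6:r}
ground layer = {0:p, 1:t, 6:r}
drop-orders for the pieces not yet dropped (sum over which currently-grounded one goes next):
  1 to go: {5} 1  {7} 1  {8} 1
  2 to go: {3,5} 1  {4,7} 1  {5,7} 2  {5,8} 2  {6,8} 1  {7,8} 2
  3 to go: {0,3,5} 1  {2,4,7} 1  {3,5,7} 3  {3,5,8} 3  {4,5,7} 3  {4,7,8} 3  {5,6,8} 3  {5,7,8} 6  {6,7,8} 3
  4 to go: {0,3,5,7} 4  {0,3,5,8} 4  {1,2,4,7} 1  {2,4,5,7} 4  {2,4,7,8} 4  {3,4,5,7} 6  {3,5,6,8} 6  {3,5,7,8} 12  {4,5,7,8} 12  {4,6,7,8} 6  {5,6,7,8} 12
  5 to go: {0,3,4,5,7} 10  {0,3,5,6,8} 10  {0,3,5,7,8} 20  {1,2,4,5,7} 5  {1,2,4,7,8} 5  {2,3,4,5,7} 10  {2,4,5,7,8} 20  {2,4,6,7,8} 10  {3,4,5,7,8} 30  {3,5,6,7,8} 30  {4,5,6,7,8} 30
  6 to go: {0,2,3,4,5,7} 20  {0,3,4,5,7,8} 60  {0,3,5,6,7,8} 60  {1,2,3,4,5,7} 15  {1,2,4,5,7,8} 30  {1,2,4,6,7,8} 15  {2,3,4,5,7,8} 60  {2,4,5,6,7,8} 60  {3,4,5,6,7,8} 90
  7 to go: {0,1,2,3,4,5,7} 35  {0,2,3,4,5,7,8} 140  {0,3,4,5,6,7,8} 210  {1,2,3,4,5,7,8} 105  {1,2,4,5,6,7,8} 105  {2,3,4,5,6,7,8} 210
  if 0:p drops first: 420 orders
  if 1:t drops first: 560 orders
  if 6:r drops first: 280 orders
heap linearizations: 1260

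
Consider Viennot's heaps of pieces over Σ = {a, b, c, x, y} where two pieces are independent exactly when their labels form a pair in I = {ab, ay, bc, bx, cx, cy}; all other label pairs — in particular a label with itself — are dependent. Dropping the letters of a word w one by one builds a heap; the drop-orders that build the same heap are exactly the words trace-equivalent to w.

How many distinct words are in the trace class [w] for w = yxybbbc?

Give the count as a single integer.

0(y) covers ∅
1(x) covers 0:y
2(y) covers 1:x
3(b) covers 2:y
4(b) covers 3:b
5(b) covers 4:b
6(c) covers ∅
floor of heap: 0:y, 6:c
completions by unplaced set U, small U first (add the entries for U minus each lowest piece of U):
  |U|=1: {5}:1  {6}:1
  |U|=2: {4,5}:1  {5,6}:2
  |U|=3: {3,4,5}:1  {4,5,6}:3
  |U|=4: {2,3,4,5}:1  {3,4,5,6}:4
  |U|=5: {1,2,3,4,5}:1  {2,3,4,5,6}:5
  start at 0(y): 6
  start at 6(c): 1
sum over floor = 7

7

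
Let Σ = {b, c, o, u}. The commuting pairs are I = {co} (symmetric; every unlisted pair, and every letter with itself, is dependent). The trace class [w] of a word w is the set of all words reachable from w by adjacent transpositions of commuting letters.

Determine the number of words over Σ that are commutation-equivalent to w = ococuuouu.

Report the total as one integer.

#0=o has no predecessor
#1=c has no predecessor
#2=o depends on [0:o]
#3=c depends on [1:c]
#4=u depends on [2:o, 3:c]
#5=u depends on [4:u]
#6=o depends on [5:u]
#7=u depends on [6:o]
#8=u depends on [7:u]
sources: [0:o, 1:c]
N(rest) = Σ N(rest − s) over sources s of rest; N(one piece) = 1:
  size 1 → [8]=1
  size 2 → [7,8]=1
  size 3 → [6,7,8]=1
  size 4 → [5,6,7,8]=1
  size 5 → [4,5,6,7,8]=1
  size 6 → [2,4,5,6,7,8]=1  [3,4,5,6,7,8]=1
  size 7 → [0,2,4,5,6,7,8]=1  [1,3,4,5,6,7,8]=1  [2,3,4,5,6,7,8]=2
  first=0(o) contributes 3
  first=1(c) contributes 3
|[w]| = 6

6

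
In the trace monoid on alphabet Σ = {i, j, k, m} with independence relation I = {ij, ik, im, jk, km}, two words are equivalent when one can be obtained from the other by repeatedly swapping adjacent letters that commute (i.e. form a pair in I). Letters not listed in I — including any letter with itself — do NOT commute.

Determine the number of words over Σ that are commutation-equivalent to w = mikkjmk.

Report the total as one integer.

0(m) covers ∅
1(i) covers ∅
2(k) covers ∅
3(k) covers 2:k
4(j) covers 0:m
5(m) covers 4:j
6(k) covers 3:k
floor of heap: 0:m, 1:i, 2:k
completions by unplaced set U, small U first (add the entries for U minus each lowest piece of U):
  |U|=1: {1}:1  {5}:1  {6}:1
  |U|=2: {1,5}:2  {1,6}:2  {3,6}:1  {4,5}:1  {5,6}:2
  |U|=3: {0,4,5}:1  {1,3,6}:3  {1,4,5}:3  {1,5,6}:6  {2,3,6}:1  {3,5,6}:3  {4,5,6}:3
  |U|=4: {0,1,4,5}:4  {0,4,5,6}:4  {1,2,3,6}:4  {1,3,5,6}:12  {1,4,5,6}:12  {2,3,5,6}:4  {3,4,5,6}:6
  |U|=5: {0,1,4,5,6}:20  {0,3,4,5,6}:10  {1,2,3,5,6}:20  {1,3,4,5,6}:30  {2,3,4,5,6}:10
  start at 0(m): 60
  start at 1(i): 20
  start at 2(k): 60
sum over floor = 140

140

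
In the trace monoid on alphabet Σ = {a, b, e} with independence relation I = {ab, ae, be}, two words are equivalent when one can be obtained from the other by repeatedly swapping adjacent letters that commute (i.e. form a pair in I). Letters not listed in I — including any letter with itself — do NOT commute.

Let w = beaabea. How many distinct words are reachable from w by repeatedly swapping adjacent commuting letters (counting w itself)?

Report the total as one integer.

piece 0:b — minimal
piece 1:e — minimal
piece 2:a — minimal
piece 3:a rests on {2:a}
piece 4:b rests on {0:b}
piece 5:e rests on {1:e}
piece 6:a rests on {3:a}
minimal pieces: {0:b, 1:e, 2:a}
ways to finish when only these pieces remain (= sum over removing one remaining piece with nothing left below it):
  1 left: {4}→1  {5}→1  {6}→1
  2 left: {0,4}→1  {1,5}→1  {3,6}→1  {4,5}→2  {4,6}→2  {5,6}→2
  3 left: {0,4,5}→3  {0,4,6}→3  {1,4,5}→3  {1,5,6}→3  {2,3,6}→1  {3,4,6}→3  {3,5,6}→3  {4,5,6}→6
  4 left: {0,1,4,5}→6  {0,3,4,6}→6  {0,4,5,6}→12  {1,3,5,6}→6  {1,4,5,6}→12  {2,3,4,6}→4  {2,3,5,6}→4  {3,4,5,6}→12
  5 left: {0,1,4,5,6}→30  {0,2,3,4,6}→10  {0,3,4,5,6}→30  {1,2,3,5,6}→10  {1,3,4,5,6}→30  {2,3,4,5,6}→20
  placing 0:b first → 60 extensions
  placing 1:e first → 60 extensions
  placing 2:a first → 90 extensions
total linear extensions = 210

210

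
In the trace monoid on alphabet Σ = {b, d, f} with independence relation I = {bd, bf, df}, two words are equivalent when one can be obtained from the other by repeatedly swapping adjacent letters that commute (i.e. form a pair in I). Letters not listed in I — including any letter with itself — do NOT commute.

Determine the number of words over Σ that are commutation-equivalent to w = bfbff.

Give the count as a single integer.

10

0(b) covers ∅
1(f) covers ∅
2(b) covers 0:b
3(f) covers 1:f
4(f) covers 3:f
floor of heap: 0:b, 1:f
completions by unplaced set U, small U first (add the entries for U minus each lowest piece of U):
  |U|=1: {2}:1  {4}:1
  |U|=2: {0,2}:1  {2,4}:2  {3,4}:1
  |U|=3: {0,2,4}:3  {1,3,4}:1  {2,3,4}:3
  start at 0(b): 4
  start at 1(f): 6
sum over floor = 10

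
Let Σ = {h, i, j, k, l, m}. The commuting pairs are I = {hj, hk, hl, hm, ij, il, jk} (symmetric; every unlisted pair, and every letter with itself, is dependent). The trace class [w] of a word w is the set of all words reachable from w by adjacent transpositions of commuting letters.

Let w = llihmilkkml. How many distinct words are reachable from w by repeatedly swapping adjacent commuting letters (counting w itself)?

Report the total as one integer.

#0=l has no predecessor
#1=l depends on [0:l]
#2=i has no predecessor
#3=h depends on [2:i]
#4=m depends on [1:l, 2:i]
#5=i depends on [3:h, 4:m]
#6=l depends on [4:m]
#7=k depends on [5:i, 6:l]
#8=k depends on [7:k]
#9=m depends on [8:k]
#10=l depends on [9:m]
sources: [0:l, 2:i]
N(rest) = Σ N(rest − s) over sources s of rest; N(one piece) = 1:
  size 1 → [10]=1
  size 2 → [9,10]=1
  size 3 → [8,9,10]=1
  size 4 → [7,8,9,10]=1
  size 5 → [5,7,8,9,10]=1  [6,7,8,9,10]=1
  size 6 → [3,5,7,8,9,10]=1  [5,6,7,8,9,10]=2
  size 7 → [3,5,6,7,8,9,10]=3  [4,5,6,7,8,9,10]=2
  size 8 → [1,4,5,6,7,8,9,10]=2  [3,4,5,6,7,8,9,10]=5
  size 9 → [0,1,4,5,6,7,8,9,10]=2  [1,3,4,5,6,7,8,9,10]=7  [2,3,4,5,6,7,8,9,10]=5
  first=0(l) contributes 12
  first=2(i) contributes 9
|[w]| = 21

21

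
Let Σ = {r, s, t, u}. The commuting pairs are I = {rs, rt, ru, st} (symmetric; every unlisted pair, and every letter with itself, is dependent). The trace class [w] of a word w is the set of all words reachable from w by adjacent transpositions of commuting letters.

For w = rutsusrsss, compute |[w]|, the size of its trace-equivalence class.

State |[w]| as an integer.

90

drop 0:r onto floor
drop 1:u onto floor
drop 2:t onto {1:u}
drop 3:s onto {1:u}
drop 4:u onto {2:t, 3:s}
drop 5:s onto {4:u}
drop 6:r onto {0:r}
drop 7:s onto {5:s}
drop 8:s onto {7:s}
drop 9:s onto {8:s}
ground layer = {0:r, 1:u}
drop-orders for the pieces not yet dropped (sum over which currently-grounded one goes next):
  1 to go: {6} 1  {9} 1
  2 to go: {0,6} 1  {6,9} 2  {8,9} 1
  3 to go: {0,6,9} 3  {6,8,9} 3  {7,8,9} 1
  4 to go: {0,6,8,9} 6  {5,7,8,9} 1  {6,7,8,9} 4
  5 to go: {0,6,7,8,9} 10  {4,5,7,8,9} 1  {5,6,7,8,9} 5
  6 to go: {0,5,6,7,8,9} 15  {2,4,5,7,8,9} 1  {3,4,5,7,8,9} 1  {4,5,6,7,8,9} 6
  7 to go: {0,4,5,6,7,8,9} 21  {2,3,4,5,7,8,9} 2  {2,4,5,6,7,8,9} 7  {3,4,5,6,7,8,9} 7
  8 to go: {0,2,4,5,6,7,8,9} 28  {0,3,4,5,6,7,8,9} 28  {1,2,3,4,5,7,8,9} 2  {2,3,4,5,6,7,8,9} 16
  if 0:r drops first: 18 orders
  if 1:u drops first: 72 orders
heap linearizations: 90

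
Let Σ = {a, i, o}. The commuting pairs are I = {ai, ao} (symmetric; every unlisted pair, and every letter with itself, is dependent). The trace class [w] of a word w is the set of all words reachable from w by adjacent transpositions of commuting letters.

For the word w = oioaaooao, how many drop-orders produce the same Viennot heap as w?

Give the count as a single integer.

0(o) covers ∅
1(i) covers 0:o
2(o) covers 1:i
3(a) covers ∅
4(a) covers 3:a
5(o) covers 2:o
6(o) covers 5:o
7(a) covers 4:a
8(o) covers 6:o
floor of heap: 0:o, 3:a
completions by unplaced set U, small U first (add the entries for U minus each lowest piece of U):
  |U|=1: {7}:1  {8}:1
  |U|=2: {4,7}:1  {6,8}:1  {7,8}:2
  |U|=3: {3,4,7}:1  {4,7,8}:3  {5,6,8}:1  {6,7,8}:3
  |U|=4: {2,5,6,8}:1  {3,4,7,8}:4  {4,6,7,8}:6  {5,6,7,8}:4
  |U|=5: {1,2,5,6,8}:1  {2,5,6,7,8}:5  {3,4,6,7,8}:10  {4,5,6,7,8}:10
  |U|=6: {0,1,2,5,6,8}:1  {1,2,5,6,7,8}:6  {2,4,5,6,7,8}:15  {3,4,5,6,7,8}:20
  |U|=7: {0,1,2,5,6,7,8}:7  {1,2,4,5,6,7,8}:21  {2,3,4,5,6,7,8}:35
  start at 0(o): 56
  start at 3(a): 28
sum over floor = 84

84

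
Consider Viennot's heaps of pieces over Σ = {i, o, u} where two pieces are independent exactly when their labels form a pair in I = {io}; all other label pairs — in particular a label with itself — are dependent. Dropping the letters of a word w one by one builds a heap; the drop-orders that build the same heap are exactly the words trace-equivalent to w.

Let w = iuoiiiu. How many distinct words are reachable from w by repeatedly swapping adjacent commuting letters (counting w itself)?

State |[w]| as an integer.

4

#0=i has no predecessor
#1=u depends on [0:i]
#2=o depends on [1:u]
#3=i depends on [1:u]
#4=i depends on [3:i]
#5=i depends on [4:i]
#6=u depends on [2:o, 5:i]
sources: [0:i]
N(rest) = Σ N(rest − s) over sources s of rest; N(one piece) = 1:
  size 1 → [6]=1
  size 2 → [2,6]=1  [5,6]=1
  size 3 → [2,5,6]=2  [4,5,6]=1
  size 4 → [2,4,5,6]=3  [3,4,5,6]=1
  size 5 → [2,3,4,5,6]=4
  first=0(i) contributes 4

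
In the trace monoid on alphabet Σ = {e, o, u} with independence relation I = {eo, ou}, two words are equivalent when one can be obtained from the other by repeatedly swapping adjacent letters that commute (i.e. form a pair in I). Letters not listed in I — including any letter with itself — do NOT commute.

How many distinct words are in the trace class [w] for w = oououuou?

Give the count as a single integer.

70

drop 0:o onto floor
drop 1:o onto {0:o}
drop 2:u onto floor
drop 3:o onto {1:o}
drop 4:u onto {2:u}
drop 5:u onto {4:u}
drop 6:o onto {3:o}
drop 7:u onto {5:u}
ground layer = {0:o, 2:u}
drop-orders for the pieces not yet dropped (sum over which currently-grounded one goes next):
  1 to go: {6} 1  {7} 1
  2 to go: {3,6} 1  {5,7} 1  {6,7} 2
  3 to go: {1,3,6} 1  {3,6,7} 3  {4,5,7} 1  {5,6,7} 3
  4 to go: {0,1,3,6} 1  {1,3,6,7} 4  {2,4,5,7} 1  {3,5,6,7} 6  {4,5,6,7} 4
  5 to go: {0,1,3,6,7} 5  {1,3,5,6,7} 10  {2,4,5,6,7} 5  {3,4,5,6,7} 10
  6 to go: {0,1,3,5,6,7} 15  {1,3,4,5,6,7} 20  {2,3,4,5,6,7} 15
  if 0:o drops first: 35 orders
  if 2:u drops first: 35 orders
heap linearizations: 70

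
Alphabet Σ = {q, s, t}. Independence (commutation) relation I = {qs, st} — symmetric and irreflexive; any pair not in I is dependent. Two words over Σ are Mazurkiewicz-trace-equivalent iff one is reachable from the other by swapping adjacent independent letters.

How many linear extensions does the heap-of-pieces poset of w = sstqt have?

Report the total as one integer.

0(s) covers ∅
1(s) covers 0:s
2(t) covers ∅
3(q) covers 2:t
4(t) covers 3:q
floor of heap: 0:s, 2:t
completions by unplaced set U, small U first (add the entries for U minus each lowest piece of U):
  |U|=1: {1}:1  {4}:1
  |U|=2: {0,1}:1  {1,4}:2  {3,4}:1
  |U|=3: {0,1,4}:3  {1,3,4}:3  {2,3,4}:1
  start at 0(s): 4
  start at 2(t): 6
sum over floor = 10

10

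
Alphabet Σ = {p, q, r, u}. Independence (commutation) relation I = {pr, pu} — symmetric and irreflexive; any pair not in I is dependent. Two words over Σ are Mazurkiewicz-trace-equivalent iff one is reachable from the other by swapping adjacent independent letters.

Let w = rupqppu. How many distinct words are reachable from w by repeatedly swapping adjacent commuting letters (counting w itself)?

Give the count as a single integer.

9

0(r) covers ∅
1(u) covers 0:r
2(p) covers ∅
3(q) covers 1:u, 2:p
4(p) covers 3:q
5(p) covers 4:p
6(u) covers 3:q
floor of heap: 0:r, 2:p
completions by unplaced set U, small U first (add the entries for U minus each lowest piece of U):
  |U|=1: {5}:1  {6}:1
  |U|=2: {4,5}:1  {5,6}:2
  |U|=3: {4,5,6}:3
  |U|=4: {3,4,5,6}:3
  |U|=5: {1,3,4,5,6}:3  {2,3,4,5,6}:3
  start at 0(r): 6
  start at 2(p): 3
sum over floor = 9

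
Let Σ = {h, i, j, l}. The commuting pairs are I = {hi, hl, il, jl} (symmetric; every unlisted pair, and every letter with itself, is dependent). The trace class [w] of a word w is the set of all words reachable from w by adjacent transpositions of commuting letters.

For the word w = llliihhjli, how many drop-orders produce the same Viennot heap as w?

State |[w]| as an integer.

1260

#0=l has no predecessor
#1=l depends on [0:l]
#2=l depends on [1:l]
#3=i has no predecessor
#4=i depends on [3:i]
#5=h has no predecessor
#6=h depends on [5:h]
#7=j depends on [4:i, 6:h]
#8=l depends on [2:l]
#9=i depends on [7:j]
sources: [0:l, 3:i, 5:h]
N(rest) = Σ N(rest − s) over sources s of rest; N(one piece) = 1:
  size 1 → [8]=1  [9]=1
  size 2 → [2,8]=1  [7,9]=1  [8,9]=2
  size 3 → [1,2,8]=1  [2,8,9]=3  [4,7,9]=1  [6,7,9]=1  [7,8,9]=3
  size 4 → [0,1,2,8]=1  [1,2,8,9]=4  [2,7,8,9]=6  [3,4,7,9]=1  [4,6,7,9]=2  [4,7,8,9]=4  [5,6,7,9]=1  [6,7,8,9]=4
  size 5 → [0,1,2,8,9]=5  [1,2,7,8,9]=10  [2,4,7,8,9]=10  [2,6,7,8,9]=10  [3,4,6,7,9]=3  [3,4,7,8,9]=5  [4,5,6,7,9]=3  [4,6,7,8,9]=10  [5,6,7,8,9]=5
  size 6 → [0,1,2,7,8,9]=15  [1,2,4,7,8,9]=20  [1,2,6,7,8,9]=20  [2,3,4,7,8,9]=15  [2,4,6,7,8,9]=30  [2,5,6,7,8,9]=15  [3,4,5,6,7,9]=6  [3,4,6,7,8,9]=18  [4,5,6,7,8,9]=18
  size 7 → [0,1,2,4,7,8,9]=35  [0,1,2,6,7,8,9]=35  [1,2,3,4,7,8,9]=35  [1,2,4,6,7,8,9]=70  [1,2,5,6,7,8,9]=35  [2,3,4,6,7,8,9]=63  [2,4,5,6,7,8,9]=63  [3,4,5,6,7,8,9]=42
  size 8 → [0,1,2,3,4,7,8,9]=70  [0,1,2,4,6,7,8,9]=140  [0,1,2,5,6,7,8,9]=70  [1,2,3,4,6,7,8,9]=168  [1,2,4,5,6,7,8,9]=168  [2,3,4,5,6,7,8,9]=168
  first=0(l) contributes 504
  first=3(i) contributes 378
  first=5(h) contributes 378
|[w]| = 1260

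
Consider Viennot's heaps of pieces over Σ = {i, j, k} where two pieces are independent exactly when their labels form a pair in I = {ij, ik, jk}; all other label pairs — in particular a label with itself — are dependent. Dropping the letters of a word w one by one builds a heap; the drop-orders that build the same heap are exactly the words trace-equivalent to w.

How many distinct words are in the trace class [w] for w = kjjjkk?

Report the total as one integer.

drop 0:k onto floor
drop 1:j onto floor
drop 2:j onto {1:j}
drop 3:j onto {2:j}
drop 4:k onto {0:k}
drop 5:k onto {4:k}
ground layer = {0:k, 1:j}
drop-orders for the pieces not yet dropped (sum over which currently-grounded one goes next):
  1 to go: {3} 1  {5} 1
  2 to go: {2,3} 1  {3,5} 2  {4,5} 1
  3 to go: {0,4,5} 1  {1,2,3} 1  {2,3,5} 3  {3,4,5} 3
  4 to go: {0,3,4,5} 4  {1,2,3,5} 4  {2,3,4,5} 6
  if 0:k drops first: 10 orders
  if 1:j drops first: 10 orders
heap linearizations: 20

20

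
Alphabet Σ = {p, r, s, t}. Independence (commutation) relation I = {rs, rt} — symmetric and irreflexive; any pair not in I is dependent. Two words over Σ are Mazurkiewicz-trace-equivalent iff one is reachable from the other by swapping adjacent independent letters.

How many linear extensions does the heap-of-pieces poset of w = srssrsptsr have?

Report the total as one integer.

45

#0=s has no predecessor
#1=r has no predecessor
#2=s depends on [0:s]
#3=s depends on [2:s]
#4=r depends on [1:r]
#5=s depends on [3:s]
#6=p depends on [4:r, 5:s]
#7=t depends on [6:p]
#8=s depends on [7:t]
#9=r depends on [6:p]
sources: [0:s, 1:r]
N(rest) = Σ N(rest − s) over sources s of rest; N(one piece) = 1:
  size 1 → [8]=1  [9]=1
  size 2 → [7,8]=1  [8,9]=2
  size 3 → [7,8,9]=3
  size 4 → [6,7,8,9]=3
  size 5 → [4,6,7,8,9]=3  [5,6,7,8,9]=3
  size 6 → [1,4,6,7,8,9]=3  [3,5,6,7,8,9]=3  [4,5,6,7,8,9]=6
  size 7 → [1,4,5,6,7,8,9]=9  [2,3,5,6,7,8,9]=3  [3,4,5,6,7,8,9]=9
  size 8 → [0,2,3,5,6,7,8,9]=3  [1,3,4,5,6,7,8,9]=18  [2,3,4,5,6,7,8,9]=12
  first=0(s) contributes 30
  first=1(r) contributes 15
|[w]| = 45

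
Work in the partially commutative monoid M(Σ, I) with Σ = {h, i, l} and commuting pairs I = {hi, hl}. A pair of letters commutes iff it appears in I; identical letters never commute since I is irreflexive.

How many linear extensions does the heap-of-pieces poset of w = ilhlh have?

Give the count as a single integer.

#0=i has no predecessor
#1=l depends on [0:i]
#2=h has no predecessor
#3=l depends on [1:l]
#4=h depends on [2:h]
sources: [0:i, 2:h]
N(rest) = Σ N(rest − s) over sources s of rest; N(one piece) = 1:
  size 1 → [3]=1  [4]=1
  size 2 → [1,3]=1  [2,4]=1  [3,4]=2
  size 3 → [0,1,3]=1  [1,3,4]=3  [2,3,4]=3
  first=0(i) contributes 6
  first=2(h) contributes 4
|[w]| = 10

10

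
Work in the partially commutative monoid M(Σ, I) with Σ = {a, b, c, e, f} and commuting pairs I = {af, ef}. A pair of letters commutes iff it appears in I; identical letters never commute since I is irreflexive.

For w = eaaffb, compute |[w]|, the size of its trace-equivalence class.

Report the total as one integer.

10

piece 0:e — minimal
piece 1:a rests on {0:e}
piece 2:a rests on {1:a}
piece 3:f — minimal
piece 4:f rests on {3:f}
piece 5:b rests on {2:a, 4:f}
minimal pieces: {0:e, 3:f}
ways to finish when only these pieces remain (= sum over removing one remaining piece with nothing left below it):
  1 left: {5}→1
  2 left: {2,5}→1  {4,5}→1
  3 left: {1,2,5}→1  {2,4,5}→2  {3,4,5}→1
  4 left: {0,1,2,5}→1  {1,2,4,5}→3  {2,3,4,5}→3
  placing 0:e first → 6 extensions
  placing 3:f first → 4 extensions
total linear extensions = 10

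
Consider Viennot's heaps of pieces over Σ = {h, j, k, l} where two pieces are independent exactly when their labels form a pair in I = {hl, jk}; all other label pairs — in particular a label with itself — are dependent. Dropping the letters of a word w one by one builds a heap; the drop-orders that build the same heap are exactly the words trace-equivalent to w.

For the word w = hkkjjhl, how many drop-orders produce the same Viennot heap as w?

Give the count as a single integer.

12

drop 0:h onto floor
drop 1:k onto {0:h}
drop 2:k onto {1:k}
drop 3:j onto {0:h}
drop 4:j onto {3:j}
drop 5:h onto {2:k, 4:j}
drop 6:l onto {2:k, 4:j}
ground layer = {0:h}
drop-orders for the pieces not yet dropped (sum over which currently-grounded one goes next):
  1 to go: {5} 1  {6} 1
  2 to go: {5,6} 2
  3 to go: {2,5,6} 2  {4,5,6} 2
  4 to go: {1,2,5,6} 2  {2,4,5,6} 4  {3,4,5,6} 2
  5 to go: {1,2,4,5,6} 6  {2,3,4,5,6} 6
  if 0:h drops first: 12 orders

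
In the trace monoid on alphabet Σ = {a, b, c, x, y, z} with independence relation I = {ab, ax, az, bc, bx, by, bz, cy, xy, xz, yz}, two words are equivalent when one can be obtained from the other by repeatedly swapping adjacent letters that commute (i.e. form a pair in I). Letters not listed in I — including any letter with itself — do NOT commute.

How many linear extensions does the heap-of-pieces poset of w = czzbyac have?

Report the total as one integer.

63

#0=c has no predecessor
#1=z depends on [0:c]
#2=z depends on [1:z]
#3=b has no predecessor
#4=y has no predecessor
#5=a depends on [0:c, 4:y]
#6=c depends on [2:z, 5:a]
sources: [0:c, 3:b, 4:y]
N(rest) = Σ N(rest − s) over sources s of rest; N(one piece) = 1:
  size 1 → [3]=1  [6]=1
  size 2 → [2,6]=1  [3,6]=2  [5,6]=1
  size 3 → [1,2,6]=1  [2,3,6]=3  [2,5,6]=2  [3,5,6]=3  [4,5,6]=1
  size 4 → [1,2,3,6]=4  [1,2,5,6]=3  [2,3,5,6]=8  [2,4,5,6]=3  [3,4,5,6]=4
  size 5 → [0,1,2,5,6]=3  [1,2,3,5,6]=15  [1,2,4,5,6]=6  [2,3,4,5,6]=15
  first=0(c) contributes 36
  first=3(b) contributes 9
  first=4(y) contributes 18
|[w]| = 63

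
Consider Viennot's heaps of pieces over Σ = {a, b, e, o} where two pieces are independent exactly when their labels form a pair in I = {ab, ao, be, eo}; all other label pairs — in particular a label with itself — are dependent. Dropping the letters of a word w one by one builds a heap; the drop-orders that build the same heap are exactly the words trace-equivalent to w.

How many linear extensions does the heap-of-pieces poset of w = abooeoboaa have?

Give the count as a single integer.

drop 0:a onto floor
drop 1:b onto floor
drop 2:o onto {1:b}
drop 3:o onto {2:o}
drop 4:e onto {0:a}
drop 5:o onto {3:o}
drop 6:b onto {5:o}
drop 7:o onto {6:b}
drop 8:a onto {4:e}
drop 9:a onto {8:a}
ground layer = {0:a, 1:b}
drop-orders for the pieces not yet dropped (sum over which currently-grounded one goes next):
  1 to go: {7} 1  {9} 1
  2 to go: {6,7} 1  {7,9} 2  {8,9} 1
  3 to go: {4,8,9} 1  {5,6,7} 1  {6,7,9} 3  {7,8,9} 3
  4 to go: {0,4,8,9} 1  {3,5,6,7} 1  {4,7,8,9} 4  {5,6,7,9} 4  {6,7,8,9} 6
  5 to go: {0,4,7,8,9} 5  {2,3,5,6,7} 1  {3,5,6,7,9} 5  {4,6,7,8,9} 10  {5,6,7,8,9} 10
  6 to go: {0,4,6,7,8,9} 15  {1,2,3,5,6,7} 1  {2,3,5,6,7,9} 6  {3,5,6,7,8,9} 15  {4,5,6,7,8,9} 20
  7 to go: {0,4,5,6,7,8,9} 35  {1,2,3,5,6,7,9} 7  {2,3,5,6,7,8,9} 21  {3,4,5,6,7,8,9} 35
  8 to go: {0,3,4,5,6,7,8,9} 70  {1,2,3,5,6,7,8,9} 28  {2,3,4,5,6,7,8,9} 56
  if 0:a drops first: 84 orders
  if 1:b drops first: 126 orders
heap linearizations: 210

210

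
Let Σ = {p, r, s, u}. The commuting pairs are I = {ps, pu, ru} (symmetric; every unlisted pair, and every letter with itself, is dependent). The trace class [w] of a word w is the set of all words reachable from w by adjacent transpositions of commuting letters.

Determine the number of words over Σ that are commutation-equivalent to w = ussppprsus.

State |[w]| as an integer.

20

0(u) covers ∅
1(s) covers 0:u
2(s) covers 1:s
3(p) covers ∅
4(p) covers 3:p
5(p) covers 4:p
6(r) covers 2:s, 5:p
7(s) covers 6:r
8(u) covers 7:s
9(s) covers 8:u
floor of heap: 0:u, 3:p
completions by unplaced set U, small U first (add the entries for U minus each lowest piece of U):
  |U|=1: {9}:1
  |U|=2: {8,9}:1
  |U|=3: {7,8,9}:1
  |U|=4: {6,7,8,9}:1
  |U|=5: {2,6,7,8,9}:1  {5,6,7,8,9}:1
  |U|=6: {1,2,6,7,8,9}:1  {2,5,6,7,8,9}:2  {4,5,6,7,8,9}:1
  |U|=7: {0,1,2,6,7,8,9}:1  {1,2,5,6,7,8,9}:3  {2,4,5,6,7,8,9}:3  {3,4,5,6,7,8,9}:1
  |U|=8: {0,1,2,5,6,7,8,9}:4  {1,2,4,5,6,7,8,9}:6  {2,3,4,5,6,7,8,9}:4
  start at 0(u): 10
  start at 3(p): 10
sum over floor = 20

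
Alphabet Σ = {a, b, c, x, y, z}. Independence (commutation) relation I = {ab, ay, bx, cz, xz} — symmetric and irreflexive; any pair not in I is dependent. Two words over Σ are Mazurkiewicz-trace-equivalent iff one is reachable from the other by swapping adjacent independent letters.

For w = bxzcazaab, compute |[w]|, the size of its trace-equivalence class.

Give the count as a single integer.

15

0(b) covers ∅
1(x) covers ∅
2(z) covers 0:b
3(c) covers 0:b, 1:x
4(a) covers 2:z, 3:c
5(z) covers 4:a
6(a) covers 5:z
7(a) covers 6:a
8(b) covers 5:z
floor of heap: 0:b, 1:x
completions by unplaced set U, small U first (add the entries for U minus each lowest piece of U):
  |U|=1: {7}:1  {8}:1
  |U|=2: {6,7}:1  {7,8}:2
  |U|=3: {6,7,8}:3
  |U|=4: {5,6,7,8}:3
  |U|=5: {4,5,6,7,8}:3
  |U|=6: {2,4,5,6,7,8}:3  {3,4,5,6,7,8}:3
  |U|=7: {1,3,4,5,6,7,8}:3  {2,3,4,5,6,7,8}:6
  start at 0(b): 9
  start at 1(x): 6
sum over floor = 15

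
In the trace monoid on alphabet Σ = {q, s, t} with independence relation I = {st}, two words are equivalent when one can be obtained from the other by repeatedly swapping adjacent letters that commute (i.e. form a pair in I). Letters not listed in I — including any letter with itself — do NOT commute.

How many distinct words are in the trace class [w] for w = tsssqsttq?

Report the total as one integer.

#0=t has no predecessor
#1=s has no predecessor
#2=s depends on [1:s]
#3=s depends on [2:s]
#4=q depends on [0:t, 3:s]
#5=s depends on [4:q]
#6=t depends on [4:q]
#7=t depends on [6:t]
#8=q depends on [5:s, 7:t]
sources: [0:t, 1:s]
N(rest) = Σ N(rest − s) over sources s of rest; N(one piece) = 1:
  size 1 → [8]=1
  size 2 → [5,8]=1  [7,8]=1
  size 3 → [5,7,8]=2  [6,7,8]=1
  size 4 → [5,6,7,8]=3
  size 5 → [4,5,6,7,8]=3
  size 6 → [0,4,5,6,7,8]=3  [3,4,5,6,7,8]=3
  size 7 → [0,3,4,5,6,7,8]=6  [2,3,4,5,6,7,8]=3
  first=0(t) contributes 3
  first=1(s) contributes 9
|[w]| = 12

12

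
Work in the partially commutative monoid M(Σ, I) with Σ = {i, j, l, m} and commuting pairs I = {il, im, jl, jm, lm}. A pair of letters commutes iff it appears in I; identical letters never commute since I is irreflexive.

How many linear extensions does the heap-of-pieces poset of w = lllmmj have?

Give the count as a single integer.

60

0(l) covers ∅
1(l) covers 0:l
2(l) covers 1:l
3(m) covers ∅
4(m) covers 3:m
5(j) covers ∅
floor of heap: 0:l, 3:m, 5:j
completions by unplaced set U, small U first (add the entries for U minus each lowest piece of U):
  |U|=1: {2}:1  {4}:1  {5}:1
  |U|=2: {1,2}:1  {2,4}:2  {2,5}:2  {3,4}:1  {4,5}:2
  |U|=3: {0,1,2}:1  {1,2,4}:3  {1,2,5}:3  {2,3,4}:3  {2,4,5}:6  {3,4,5}:3
  |U|=4: {0,1,2,4}:4  {0,1,2,5}:4  {1,2,3,4}:6  {1,2,4,5}:12  {2,3,4,5}:12
  start at 0(l): 30
  start at 3(m): 20
  start at 5(j): 10
sum over floor = 60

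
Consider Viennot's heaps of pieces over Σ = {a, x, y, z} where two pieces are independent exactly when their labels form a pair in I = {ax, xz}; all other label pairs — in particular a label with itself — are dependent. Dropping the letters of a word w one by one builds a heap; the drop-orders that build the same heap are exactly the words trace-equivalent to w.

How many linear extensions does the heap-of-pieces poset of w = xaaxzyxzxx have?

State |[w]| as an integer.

40

0(x) covers ∅
1(a) covers ∅
2(a) covers 1:a
3(x) covers 0:x
4(z) covers 2:a
5(y) covers 3:x, 4:z
6(x) covers 5:y
7(z) covers 5:y
8(x) covers 6:x
9(x) covers 8:x
floor of heap: 0:x, 1:a
completions by unplaced set U, small U first (add the entries for U minus each lowest piece of U):
  |U|=1: {7}:1  {9}:1
  |U|=2: {7,9}:2  {8,9}:1
  |U|=3: {6,8,9}:1  {7,8,9}:3
  |U|=4: {6,7,8,9}:4
  |U|=5: {5,6,7,8,9}:4
  |U|=6: {3,5,6,7,8,9}:4  {4,5,6,7,8,9}:4
  |U|=7: {0,3,5,6,7,8,9}:4  {2,4,5,6,7,8,9}:4  {3,4,5,6,7,8,9}:8
  |U|=8: {0,3,4,5,6,7,8,9}:12  {1,2,4,5,6,7,8,9}:4  {2,3,4,5,6,7,8,9}:12
  start at 0(x): 16
  start at 1(a): 24
sum over floor = 40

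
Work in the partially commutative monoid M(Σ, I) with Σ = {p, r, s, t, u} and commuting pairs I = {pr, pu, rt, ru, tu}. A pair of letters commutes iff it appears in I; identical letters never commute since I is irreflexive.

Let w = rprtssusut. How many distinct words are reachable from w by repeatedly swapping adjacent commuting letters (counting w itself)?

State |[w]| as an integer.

12

#0=r has no predecessor
#1=p has no predecessor
#2=r depends on [0:r]
#3=t depends on [1:p]
#4=s depends on [2:r, 3:t]
#5=s depends on [4:s]
#6=u depends on [5:s]
#7=s depends on [6:u]
#8=u depends on [7:s]
#9=t depends on [7:s]
sources: [0:r, 1:p]
N(rest) = Σ N(rest − s) over sources s of rest; N(one piece) = 1:
  size 1 → [8]=1  [9]=1
  size 2 → [8,9]=2
  size 3 → [7,8,9]=2
  size 4 → [6,7,8,9]=2
  size 5 → [5,6,7,8,9]=2
  size 6 → [4,5,6,7,8,9]=2
  size 7 → [2,4,5,6,7,8,9]=2  [3,4,5,6,7,8,9]=2
  size 8 → [0,2,4,5,6,7,8,9]=2  [1,3,4,5,6,7,8,9]=2  [2,3,4,5,6,7,8,9]=4
  first=0(r) contributes 6
  first=1(p) contributes 6
|[w]| = 12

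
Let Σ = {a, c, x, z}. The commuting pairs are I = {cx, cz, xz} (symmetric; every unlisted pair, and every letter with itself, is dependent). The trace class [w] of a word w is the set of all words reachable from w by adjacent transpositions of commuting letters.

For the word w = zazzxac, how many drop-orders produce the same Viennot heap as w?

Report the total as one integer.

3

0(z) covers ∅
1(a) covers 0:z
2(z) covers 1:a
3(z) covers 2:z
4(x) covers 1:a
5(a) covers 3:z, 4:x
6(c) covers 5:a
floor of heap: 0:z
completions by unplaced set U, small U first (add the entries for U minus each lowest piece of U):
  |U|=1: {6}:1
  |U|=2: {5,6}:1
  |U|=3: {3,5,6}:1  {4,5,6}:1
  |U|=4: {2,3,5,6}:1  {3,4,5,6}:2
  |U|=5: {2,3,4,5,6}:3
  start at 0(z): 3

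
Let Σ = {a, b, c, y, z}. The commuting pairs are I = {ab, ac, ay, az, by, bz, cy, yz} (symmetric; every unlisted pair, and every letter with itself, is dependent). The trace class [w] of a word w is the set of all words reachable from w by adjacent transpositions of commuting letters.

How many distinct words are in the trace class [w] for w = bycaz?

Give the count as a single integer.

20

0(b) covers ∅
1(y) covers ∅
2(c) covers 0:b
3(a) covers ∅
4(z) covers 2:c
floor of heap: 0:b, 1:y, 3:a
completions by unplaced set U, small U first (add the entries for U minus each lowest piece of U):
  |U|=1: {1}:1  {3}:1  {4}:1
  |U|=2: {1,3}:2  {1,4}:2  {2,4}:1  {3,4}:2
  |U|=3: {0,2,4}:1  {1,2,4}:3  {1,3,4}:6  {2,3,4}:3
  start at 0(b): 12
  start at 1(y): 4
  start at 3(a): 4
sum over floor = 20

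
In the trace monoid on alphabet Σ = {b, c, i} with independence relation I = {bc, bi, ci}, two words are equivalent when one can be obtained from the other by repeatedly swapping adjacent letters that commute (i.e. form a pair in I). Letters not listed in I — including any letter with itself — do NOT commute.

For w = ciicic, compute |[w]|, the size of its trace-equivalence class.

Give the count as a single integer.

piece 0:c — minimal
piece 1:i — minimal
piece 2:i rests on {1:i}
piece 3:c rests on {0:c}
piece 4:i rests on {2:i}
piece 5:c rests on {3:c}
minimal pieces: {0:c, 1:i}
ways to finish when only these pieces remain (= sum over removing one remaining piece with nothing left below it):
  1 left: {4}→1  {5}→1
  2 left: {2,4}→1  {3,5}→1  {4,5}→2
  3 left: {0,3,5}→1  {1,2,4}→1  {2,4,5}→3  {3,4,5}→3
  4 left: {0,3,4,5}→4  {1,2,4,5}→4  {2,3,4,5}→6
  placing 0:c first → 10 extensions
  placing 1:i first → 10 extensions
total linear extensions = 20

20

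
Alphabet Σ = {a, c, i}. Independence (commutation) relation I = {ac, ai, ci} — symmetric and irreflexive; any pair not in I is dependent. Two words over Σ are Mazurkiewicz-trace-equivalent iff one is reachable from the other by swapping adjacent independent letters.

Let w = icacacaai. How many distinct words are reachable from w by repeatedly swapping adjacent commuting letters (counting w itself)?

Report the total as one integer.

piece 0:i — minimal
piece 1:c — minimal
piece 2:a — minimal
piece 3:c rests on {1:c}
piece 4:a rests on {2:a}
piece 5:c rests on {3:c}
piece 6:a rests on {4:a}
piece 7:a rests on {6:a}
piece 8:i rests on {0:i}
minimal pieces: {0:i, 1:c, 2:a}
ways to finish when only these pieces remain (= sum over removing one remaining piece with nothing left below it):
  1 left: {5}→1  {7}→1  {8}→1
  2 left: {0,8}→1  {3,5}→1  {5,7}→2  {5,8}→2  {6,7}→1  {7,8}→2
  3 left: {0,5,8}→3  {0,7,8}→3  {1,3,5}→1  {3,5,7}→3  {3,5,8}→3  {4,6,7}→1  {5,6,7}→3  {5,7,8}→6  {6,7,8}→3
  4 left: {0,3,5,8}→6  {0,5,7,8}→12  {0,6,7,8}→6  {1,3,5,7}→4  {1,3,5,8}→4  {2,4,6,7}→1  {3,5,6,7}→6  {3,5,7,8}→12  {4,5,6,7}→4  {4,6,7,8}→4  {5,6,7,8}→12
  5 left: {0,1,3,5,8}→10  {0,3,5,7,8}→30  {0,4,6,7,8}→10  {0,5,6,7,8}→30  {1,3,5,6,7}→10  {1,3,5,7,8}→20  {2,4,5,6,7}→5  {2,4,6,7,8}→5  {3,4,5,6,7}→10  {3,5,6,7,8}→30  {4,5,6,7,8}→20
  6 left: {0,1,3,5,7,8}→60  {0,2,4,6,7,8}→15  {0,3,5,6,7,8}→90  {0,4,5,6,7,8}→60  {1,3,4,5,6,7}→20  {1,3,5,6,7,8}→60  {2,3,4,5,6,7}→15  {2,4,5,6,7,8}→30  {3,4,5,6,7,8}→60
  7 left: {0,1,3,5,6,7,8}→210  {0,2,4,5,6,7,8}→105  {0,3,4,5,6,7,8}→210  {1,2,3,4,5,6,7}→35  {1,3,4,5,6,7,8}→140  {2,3,4,5,6,7,8}→105
  placing 0:i first → 280 extensions
  placing 1:c first → 420 extensions
  placing 2:a first → 560 extensions
total linear extensions = 1260

1260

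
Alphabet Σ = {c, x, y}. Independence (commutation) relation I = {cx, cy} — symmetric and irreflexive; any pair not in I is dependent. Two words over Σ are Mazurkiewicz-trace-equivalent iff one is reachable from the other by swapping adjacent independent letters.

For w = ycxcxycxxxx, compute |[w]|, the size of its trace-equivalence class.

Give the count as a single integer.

drop 0:y onto floor
drop 1:c onto floor
drop 2:x onto {0:y}
drop 3:c onto {1:c}
drop 4:x onto {2:x}
drop 5:y onto {4:x}
drop 6:c onto {3:c}
drop 7:x onto {5:y}
drop 8:x onto {7:x}
drop 9:x onto {8:x}
drop 10:x onto {9:x}
ground layer = {0:y, 1:c}
drop-orders for the pieces not yet dropped (sum over which currently-grounded one goes next):
  1 to go: {6} 1  {10} 1
  2 to go: {3,6} 1  {6,10} 2  {9,10} 1
  3 to go: {1,3,6} 1  {3,6,10} 3  {6,9,10} 3  {8,9,10} 1
  4 to go: {1,3,6,10} 4  {3,6,9,10} 6  {6,8,9,10} 4  {7,8,9,10} 1
  5 to go: {1,3,6,9,10} 10  {3,6,8,9,10} 10  {5,7,8,9,10} 1  {6,7,8,9,10} 5
  6 to go: {1,3,6,8,9,10} 20  {3,6,7,8,9,10} 15  {4,5,7,8,9,10} 1  {5,6,7,8,9,10} 6
  7 to go: {1,3,6,7,8,9,10} 35  {2,4,5,7,8,9,10} 1  {3,5,6,7,8,9,10} 21  {4,5,6,7,8,9,10} 7
  8 to go: {0,2,4,5,7,8,9,10} 1  {1,3,5,6,7,8,9,10} 56  {2,4,5,6,7,8,9,10} 8  {3,4,5,6,7,8,9,10} 28
  9 to go: {0,2,4,5,6,7,8,9,10} 9  {1,3,4,5,6,7,8,9,10} 84  {2,3,4,5,6,7,8,9,10} 36
  if 0:y drops first: 120 orders
  if 1:c drops first: 45 orders
heap linearizations: 165

165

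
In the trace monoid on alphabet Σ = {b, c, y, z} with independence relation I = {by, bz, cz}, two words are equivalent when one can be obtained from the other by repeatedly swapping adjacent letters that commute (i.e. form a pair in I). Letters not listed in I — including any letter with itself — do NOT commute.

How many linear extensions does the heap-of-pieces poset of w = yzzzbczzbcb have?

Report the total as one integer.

0(y) covers ∅
1(z) covers 0:y
2(z) covers 1:z
3(z) covers 2:z
4(b) covers ∅
5(c) covers 0:y, 4:b
6(z) covers 3:z
7(z) covers 6:z
8(b) covers 5:c
9(c) covers 8:b
10(b) covers 9:c
floor of heap: 0:y, 4:b
completions by unplaced set U, small U first (add the entries for U minus each lowest piece of U):
  |U|=1: {7}:1  {10}:1
  |U|=2: {6,7}:1  {7,10}:2  {9,10}:1
  |U|=3: {3,6,7}:1  {6,7,10}:3  {7,9,10}:3  {8,9,10}:1
  |U|=4: {2,3,6,7}:1  {3,6,7,10}:4  {5,8,9,10}:1  {6,7,9,10}:6  {7,8,9,10}:4
  |U|=5: {1,2,3,6,7}:1  {2,3,6,7,10}:5  {3,6,7,9,10}:10  {4,5,8,9,10}:1  {5,7,8,9,10}:5  {6,7,8,9,10}:10
  |U|=6: {1,2,3,6,7,10}:6  {2,3,6,7,9,10}:15  {3,6,7,8,9,10}:20  {4,5,7,8,9,10}:6  {5,6,7,8,9,10}:15
  |U|=7: {1,2,3,6,7,9,10}:21  {2,3,6,7,8,9,10}:35  {3,5,6,7,8,9,10}:35  {4,5,6,7,8,9,10}:21
  |U|=8: {1,2,3,6,7,8,9,10}:56  {2,3,5,6,7,8,9,10}:70  {3,4,5,6,7,8,9,10}:56
  |U|=9: {1,2,3,5,6,7,8,9,10}:126  {2,3,4,5,6,7,8,9,10}:126
  start at 0(y): 252
  start at 4(b): 126
sum over floor = 378

378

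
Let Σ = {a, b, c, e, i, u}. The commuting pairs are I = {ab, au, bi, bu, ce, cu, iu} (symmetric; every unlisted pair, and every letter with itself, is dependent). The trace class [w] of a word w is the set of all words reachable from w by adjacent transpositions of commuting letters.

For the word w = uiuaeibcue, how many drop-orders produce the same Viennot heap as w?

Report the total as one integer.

drop 0:u onto floor
drop 1:i onto floor
drop 2:u onto {0:u}
drop 3:a onto {1:i}
drop 4:e onto {2:u, 3:a}
drop 5:i onto {4:e}
drop 6:b onto {4:e}
drop 7:c onto {5:i, 6:b}
drop 8:u onto {4:e}
drop 9:e onto {5:i, 6:b, 8:u}
ground layer = {0:u, 1:i}
drop-orders for the pieces not yet dropped (sum over which currently-grounded one goes next):
  1 to go: {7} 1  {9} 1
  2 to go: {7,9} 2  {8,9} 1
  3 to go: {5,7,9} 2  {6,7,9} 2  {7,8,9} 3
  4 to go: {5,6,7,9} 4  {5,7,8,9} 5  {6,7,8,9} 5
  5 to go: {5,6,7,8,9} 14
  6 to go: {4,5,6,7,8,9} 14
  7 to go: {2,4,5,6,7,8,9} 14  {3,4,5,6,7,8,9} 14
  8 to go: {0,2,4,5,6,7,8,9} 14  {1,3,4,5,6,7,8,9} 14  {2,3,4,5,6,7,8,9} 28
  if 0:u drops first: 42 orders
  if 1:i drops first: 42 orders
heap linearizations: 84

84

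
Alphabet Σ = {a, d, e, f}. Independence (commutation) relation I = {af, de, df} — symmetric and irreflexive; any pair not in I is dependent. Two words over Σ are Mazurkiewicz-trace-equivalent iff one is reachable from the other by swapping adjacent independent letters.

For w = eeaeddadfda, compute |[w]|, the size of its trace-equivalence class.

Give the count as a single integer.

18

#0=e has no predecessor
#1=e depends on [0:e]
#2=a depends on [1:e]
#3=e depends on [2:a]
#4=d depends on [2:a]
#5=d depends on [4:d]
#6=a depends on [3:e, 5:d]
#7=d depends on [6:a]
#8=f depends on [3:e]
#9=d depends on [7:d]
#10=a depends on [9:d]
sources: [0:e]
N(rest) = Σ N(rest − s) over sources s of rest; N(one piece) = 1:
  size 1 → [8]=1  [10]=1
  size 2 → [8,10]=2  [9,10]=1
  size 3 → [7,9,10]=1  [8,9,10]=3
  size 4 → [6,7,9,10]=1  [7,8,9,10]=4
  size 5 → [5,6,7,9,10]=1  [6,7,8,9,10]=5
  size 6 → [3,6,7,8,9,10]=5  [4,5,6,7,9,10]=1  [5,6,7,8,9,10]=6
  size 7 → [3,5,6,7,8,9,10]=11  [4,5,6,7,8,9,10]=7
  size 8 → [3,4,5,6,7,8,9,10]=18
  size 9 → [2,3,4,5,6,7,8,9,10]=18
  first=0(e) contributes 18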